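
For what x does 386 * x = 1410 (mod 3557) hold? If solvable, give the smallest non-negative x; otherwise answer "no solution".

First find gcd(386, 3557):
3557 = 9*386 + 83
386 = 4*83 + 54
83 = 1*54 + 29
54 = 1*29 + 25
29 = 1*25 + 4
25 = 6*4 + 1
4 = 4*1 + 0
gcd = 1, so a unique solution mod 3557 exists.
Back-substitute for the Bézout coefficients:
1 = 25 − 6·4
1 = −6·29 + 7·25
1 = 7·54 − 13·29
1 = −13·83 + 20·54
1 = 20·386 − 93·83
1 = −93·3557 + 857·386
So 386·(857) ≡ 1 (mod 3557), giving 386⁻¹ ≡ 857.
x ≡ 386⁻¹·1410 ≡ 857·1410 ≡ 2547 (mod 3557).

2547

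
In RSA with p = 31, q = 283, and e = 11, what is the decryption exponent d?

φ(n) = (p−1)(q−1) = 30·282 = 8460.
Need d with 11·d ≡ 1 (mod 8460). Apply the extended Euclidean algorithm:
8460 = 769*11 + 1
11 = 11*1 + 0
Back-substitute:
1 = 8460 − 769·11
So 11·(-769) ≡ 1 (mod 8460), hence d ≡ -769 ≡ 7691 (mod 8460).

7691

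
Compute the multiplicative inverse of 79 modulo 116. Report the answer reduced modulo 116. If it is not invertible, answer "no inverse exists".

47

Extended Euclidean algorithm:
116 = 1×79 + 37
79 = 2×37 + 5
37 = 7×5 + 2
5 = 2×2 + 1
2 = 2×1 + 0
The gcd is 1. Working backward:
1 = 5 − 2·2
1 = −2·37 + 15·5
1 = 15·79 − 32·37
1 = −32·116 + 47·79
So 79·47 ≡ 1 (mod 116).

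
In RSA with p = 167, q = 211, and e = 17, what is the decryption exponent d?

φ(n) = (p−1)(q−1) = 166·210 = 34860.
Need d with 17·d ≡ 1 (mod 34860). Apply the extended Euclidean algorithm:
34860 = 2050×17 + 10
17 = 1×10 + 7
10 = 1×7 + 3
7 = 2×3 + 1
3 = 3×1 + 0
Back-substitute:
1 = 7 − 2·3
1 = −2·10 + 3·7
1 = 3·17 − 5·10
1 = −5·34860 + 10253·17
So 17·10253 ≡ 1 (mod 34860), hence d = 10253.

10253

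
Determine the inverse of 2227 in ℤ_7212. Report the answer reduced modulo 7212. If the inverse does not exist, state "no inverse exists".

Apply the Euclidean algorithm to 7212 and 2227:
7212 = 3·2227 + 531
2227 = 4·531 + 103
531 = 5·103 + 16
103 = 6·16 + 7
16 = 2·7 + 2
7 = 3·2 + 1
2 = 2·1 + 0
Since gcd(2227, 7212) = 1, back-substitute to write 1 as a combination:
1 = 7 − 3·2
1 = −3·16 + 7·7
1 = 7·103 − 45·16
1 = −45·531 + 232·103
1 = 232·2227 − 973·531
1 = −973·7212 + 3151·2227
So 2227·3151 ≡ 1 (mod 7212).

3151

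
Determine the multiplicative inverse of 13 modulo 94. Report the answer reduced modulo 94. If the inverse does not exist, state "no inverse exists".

Run Euclid on (94, 13):
94 = 7×13 + 3
13 = 4×3 + 1
3 = 3×1 + 0
gcd = 1, so the inverse exists. Back-substitute:
1 = 13 − 4·3
1 = −4·94 + 29·13
So 13·29 ≡ 1 (mod 94).

29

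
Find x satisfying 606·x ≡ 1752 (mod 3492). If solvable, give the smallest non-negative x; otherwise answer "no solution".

170

First find gcd(606, 3492):
3492 = 5*606 + 462
606 = 1*462 + 144
462 = 3*144 + 30
144 = 4*30 + 24
30 = 1*24 + 6
24 = 4*6 + 0
gcd = 6 and 6 | 1752, so solutions exist. Divide through by 6: 101x ≡ 292 (mod 582).
Now find 101⁻¹ mod 582:
582 = 5*101 + 77
101 = 1*77 + 24
77 = 3*24 + 5
24 = 4*5 + 4
5 = 1*4 + 1
4 = 4*1 + 0
Back-substitute:
1 = 5 − 4
1 = −24 + 5·5
1 = 5·77 − 16·24
1 = −16·101 + 21·77
1 = 21·582 − 121·101
So 101·(-121) ≡ 1 (mod 582), i.e. 101⁻¹ ≡ 461.
Then x ≡ 461·292 ≡ 170 (mod 582); the smallest non-negative solution is x = 170.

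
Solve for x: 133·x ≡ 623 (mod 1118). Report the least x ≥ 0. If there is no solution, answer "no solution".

1005

First find gcd(133, 1118):
1118 = 8·133 + 54
133 = 2·54 + 25
54 = 2·25 + 4
25 = 6·4 + 1
4 = 4·1 + 0
gcd = 1, so a unique solution mod 1118 exists.
Back-substitute for the Bézout coefficients:
1 = 25 − 6·4
1 = −6·54 + 13·25
1 = 13·133 − 32·54
1 = −32·1118 + 269·133
So 133·(269) ≡ 1 (mod 1118), giving 133⁻¹ ≡ 269.
x ≡ 133⁻¹·623 ≡ 269·623 ≡ 1005 (mod 1118).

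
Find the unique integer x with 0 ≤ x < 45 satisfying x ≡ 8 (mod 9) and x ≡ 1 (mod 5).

26

Write x = 8 + 9·k. Then 9·k ≡ 1 − 8 ≡ 3 (mod 5).
Need 9⁻¹ mod 5. Extended Euclid on (5, 4):
5 = 1×4 + 1
4 = 4×1 + 0
Back-substitute:
1 = 5 − 4
9⁻¹ ≡ 4 (mod 5), so k ≡ 4·3 ≡ 2 (mod 5).
x = 8 + 9·2 = 26.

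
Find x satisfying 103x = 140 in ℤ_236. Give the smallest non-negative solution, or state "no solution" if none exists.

First find gcd(103, 236):
236 = 2*103 + 30
103 = 3*30 + 13
30 = 2*13 + 4
13 = 3*4 + 1
4 = 4*1 + 0
gcd = 1, so a unique solution mod 236 exists.
Back-substitute for the Bézout coefficients:
1 = 13 − 3·4
1 = −3·30 + 7·13
1 = 7·103 − 24·30
1 = −24·236 + 55·103
So 103·(55) ≡ 1 (mod 236), giving 103⁻¹ ≡ 55.
x ≡ 103⁻¹·140 ≡ 55·140 ≡ 148 (mod 236).

148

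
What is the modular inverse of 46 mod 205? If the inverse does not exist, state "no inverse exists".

Apply the Euclidean algorithm to 205 and 46:
205 = 4*46 + 21
46 = 2*21 + 4
21 = 5*4 + 1
4 = 4*1 + 0
Since gcd(46, 205) = 1, back-substitute to write 1 as a combination:
1 = 21 − 5·4
1 = −5·46 + 11·21
1 = 11·205 − 49·46
Hence 46⁻¹ ≡ -49 ≡ 156 (mod 205).

156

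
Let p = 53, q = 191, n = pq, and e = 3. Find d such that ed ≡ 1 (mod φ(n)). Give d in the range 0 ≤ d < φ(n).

φ(n) = (p−1)(q−1) = 52·190 = 9880.
Need d with 3·d ≡ 1 (mod 9880). Apply the extended Euclidean algorithm:
9880 = 3293×3 + 1
3 = 3×1 + 0
Back-substitute:
1 = 9880 − 3293·3
So 3·(-3293) ≡ 1 (mod 9880), hence d ≡ -3293 ≡ 6587 (mod 9880).

6587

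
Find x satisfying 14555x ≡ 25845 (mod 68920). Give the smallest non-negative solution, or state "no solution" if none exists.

First find gcd(14555, 68920):
68920 = 4·14555 + 10700
14555 = 1·10700 + 3855
10700 = 2·3855 + 2990
3855 = 1·2990 + 865
2990 = 3·865 + 395
865 = 2·395 + 75
395 = 5·75 + 20
75 = 3·20 + 15
20 = 1·15 + 5
15 = 3·5 + 0
gcd = 5 and 5 | 25845, so solutions exist. Divide through by 5: 2911x ≡ 5169 (mod 13784).
Now find 2911⁻¹ mod 13784:
13784 = 4×2911 + 2140
2911 = 1×2140 + 771
2140 = 2×771 + 598
771 = 1×598 + 173
598 = 3×173 + 79
173 = 2×79 + 15
79 = 5×15 + 4
15 = 3×4 + 3
4 = 1×3 + 1
3 = 3×1 + 0
Back-substitute:
1 = 4 − 3
1 = −15 + 4·4
1 = 4·79 − 21·15
1 = −21·173 + 46·79
1 = 46·598 − 159·173
1 = −159·771 + 205·598
1 = 205·2140 − 569·771
1 = −569·2911 + 774·2140
1 = 774·13784 − 3665·2911
So 2911·(-3665) ≡ 1 (mod 13784), i.e. 2911⁻¹ ≡ 10119.
Then x ≡ 10119·5169 ≡ 8615 (mod 13784); the smallest non-negative solution is x = 8615.

8615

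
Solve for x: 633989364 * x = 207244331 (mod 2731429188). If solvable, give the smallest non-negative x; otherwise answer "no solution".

no solution

gcd(633989364, 2731429188):
2731429188 = 4·633989364 + 195471732
633989364 = 3·195471732 + 47574168
195471732 = 4·47574168 + 5175060
47574168 = 9·5175060 + 998628
5175060 = 5·998628 + 181920
998628 = 5·181920 + 89028
181920 = 2·89028 + 3864
89028 = 23·3864 + 156
3864 = 24·156 + 120
156 = 1·120 + 36
120 = 3·36 + 12
36 = 3·12 + 0
gcd = 12, but 12 ∤ 207244331, so the congruence has no solution.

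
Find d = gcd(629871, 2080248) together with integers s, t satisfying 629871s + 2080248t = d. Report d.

Euclidean algorithm:
2080248 = 3·629871 + 190635
629871 = 3·190635 + 57966
190635 = 3·57966 + 16737
57966 = 3·16737 + 7755
16737 = 2·7755 + 1227
7755 = 6·1227 + 393
1227 = 3·393 + 48
393 = 8·48 + 9
48 = 5·9 + 3
9 = 3·3 + 0
gcd(629871, 2080248) = 3.
Back-substituting:
3 = 48 − 5·9
3 = −5·393 + 41·48
3 = 41·1227 − 128·393
3 = −128·7755 + 809·1227
3 = 809·16737 − 1746·7755
3 = −1746·57966 + 6047·16737
3 = 6047·190635 − 19887·57966
3 = −19887·629871 + 65708·190635
3 = 65708·2080248 − 217011·629871
So 3 = (65708)·2080248 + (-217011)·629871.

3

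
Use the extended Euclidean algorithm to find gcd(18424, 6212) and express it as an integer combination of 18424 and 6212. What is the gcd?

Euclidean algorithm:
18424 = 2·6212 + 6000
6212 = 1·6000 + 212
6000 = 28·212 + 64
212 = 3·64 + 20
64 = 3·20 + 4
20 = 5·4 + 0
gcd(18424, 6212) = 4.
Express as a combination:
4 = 64 − 3·20
4 = −3·212 + 10·64
4 = 10·6000 − 283·212
4 = −283·6212 + 293·6000
4 = 293·18424 − 869·6212
So 4 = (293)·18424 + (-869)·6212.

4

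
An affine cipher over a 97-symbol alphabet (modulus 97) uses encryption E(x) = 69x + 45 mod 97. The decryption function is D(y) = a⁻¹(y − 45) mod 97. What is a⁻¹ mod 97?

45

Extended Euclidean algorithm:
97 = 1·69 + 28
69 = 2·28 + 13
28 = 2·13 + 2
13 = 6·2 + 1
2 = 2·1 + 0
Since gcd(69, 97) = 1, back-substitute to write 1 as a combination:
1 = 13 − 6·2
1 = −6·28 + 13·13
1 = 13·69 − 32·28
1 = −32·97 + 45·69
So 69·45 ≡ 1 (mod 97).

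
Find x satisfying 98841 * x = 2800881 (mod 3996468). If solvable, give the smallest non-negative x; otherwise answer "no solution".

563709

First find gcd(98841, 3996468):
3996468 = 40·98841 + 42828
98841 = 2·42828 + 13185
42828 = 3·13185 + 3273
13185 = 4·3273 + 93
3273 = 35·93 + 18
93 = 5·18 + 3
18 = 6·3 + 0
gcd = 3 and 3 | 2800881, so solutions exist. Divide through by 3: 32947x ≡ 933627 (mod 1332156).
Now find 32947⁻¹ mod 1332156:
1332156 = 40×32947 + 14276
32947 = 2×14276 + 4395
14276 = 3×4395 + 1091
4395 = 4×1091 + 31
1091 = 35×31 + 6
31 = 5×6 + 1
6 = 6×1 + 0
Back-substitute:
1 = 31 − 5·6
1 = −5·1091 + 176·31
1 = 176·4395 − 709·1091
1 = −709·14276 + 2303·4395
1 = 2303·32947 − 5315·14276
1 = −5315·1332156 + 214903·32947
So 32947⁻¹ ≡ 214903 (mod 1332156).
Then x ≡ 214903·933627 ≡ 563709 (mod 1332156); the smallest non-negative solution is x = 563709.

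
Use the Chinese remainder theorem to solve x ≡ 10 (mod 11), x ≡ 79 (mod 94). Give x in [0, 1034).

549

Write x = 10 + 11·k. Then 11·k ≡ 79 − 10 ≡ 69 (mod 94).
Need 11⁻¹ mod 94. Extended Euclid on (94, 11):
94 = 8·11 + 6
11 = 1·6 + 5
6 = 1·5 + 1
5 = 5·1 + 0
Back-substitute:
1 = 6 − 5
1 = −11 + 2·6
1 = 2·94 − 17·11
11⁻¹ ≡ 77 (mod 94), so k ≡ 77·69 ≡ 49 (mod 94).
x = 10 + 11·49 = 549.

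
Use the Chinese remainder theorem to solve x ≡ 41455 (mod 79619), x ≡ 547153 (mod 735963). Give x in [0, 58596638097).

14068479898

Write x = 41455 + 79619·k. Then 79619·k ≡ 547153 − 41455 ≡ 505698 (mod 735963).
Need 79619⁻¹ mod 735963. Extended Euclid on (735963, 79619):
735963 = 9×79619 + 19392
79619 = 4×19392 + 2051
19392 = 9×2051 + 933
2051 = 2×933 + 185
933 = 5×185 + 8
185 = 23×8 + 1
8 = 8×1 + 0
Back-substitute:
1 = 185 − 23·8
1 = −23·933 + 116·185
1 = 116·2051 − 255·933
1 = −255·19392 + 2411·2051
1 = 2411·79619 − 9899·19392
1 = −9899·735963 + 91502·79619
79619⁻¹ ≡ 91502 (mod 735963), so k ≡ 91502·505698 ≡ 176697 (mod 735963).
x = 41455 + 79619·176697 = 14068479898.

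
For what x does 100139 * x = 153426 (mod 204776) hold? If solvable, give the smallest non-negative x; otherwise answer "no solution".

14318

First find gcd(100139, 204776):
204776 = 2×100139 + 4498
100139 = 22×4498 + 1183
4498 = 3×1183 + 949
1183 = 1×949 + 234
949 = 4×234 + 13
234 = 18×13 + 0
gcd = 13 and 13 | 153426, so solutions exist. Divide through by 13: 7703x ≡ 11802 (mod 15752).
Now find 7703⁻¹ mod 15752:
15752 = 2·7703 + 346
7703 = 22·346 + 91
346 = 3·91 + 73
91 = 1·73 + 18
73 = 4·18 + 1
18 = 18·1 + 0
Back-substitute:
1 = 73 − 4·18
1 = −4·91 + 5·73
1 = 5·346 − 19·91
1 = −19·7703 + 423·346
1 = 423·15752 − 865·7703
So 7703·(-865) ≡ 1 (mod 15752), i.e. 7703⁻¹ ≡ 14887.
Then x ≡ 14887·11802 ≡ 14318 (mod 15752); the smallest non-negative solution is x = 14318.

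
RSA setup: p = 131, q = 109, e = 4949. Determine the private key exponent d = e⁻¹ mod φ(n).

3149

φ(n) = (p−1)(q−1) = 130·108 = 14040.
Need d with 4949·d ≡ 1 (mod 14040). Apply the extended Euclidean algorithm:
14040 = 2*4949 + 4142
4949 = 1*4142 + 807
4142 = 5*807 + 107
807 = 7*107 + 58
107 = 1*58 + 49
58 = 1*49 + 9
49 = 5*9 + 4
9 = 2*4 + 1
4 = 4*1 + 0
Back-substitute:
1 = 9 − 2·4
1 = −2·49 + 11·9
1 = 11·58 − 13·49
1 = −13·107 + 24·58
1 = 24·807 − 181·107
1 = −181·4142 + 929·807
1 = 929·4949 − 1110·4142
1 = −1110·14040 + 3149·4949
So 4949·3149 ≡ 1 (mod 14040), hence d = 3149.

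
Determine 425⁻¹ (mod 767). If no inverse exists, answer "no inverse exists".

Run Euclid on (767, 425):
767 = 1·425 + 342
425 = 1·342 + 83
342 = 4·83 + 10
83 = 8·10 + 3
10 = 3·3 + 1
3 = 3·1 + 0
Since gcd(425, 767) = 1, back-substitute to write 1 as a combination:
1 = 10 − 3·3
1 = −3·83 + 25·10
1 = 25·342 − 103·83
1 = −103·425 + 128·342
1 = 128·767 − 231·425
So 425·(-231) ≡ 1 (mod 767), and -231 ≡ 536 (mod 767).

536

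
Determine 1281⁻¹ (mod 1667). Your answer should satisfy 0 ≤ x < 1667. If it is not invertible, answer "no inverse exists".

1274

gcd(1667, 1281) by repeated division:
1667 = 1·1281 + 386
1281 = 3·386 + 123
386 = 3·123 + 17
123 = 7·17 + 4
17 = 4·4 + 1
4 = 4·1 + 0
gcd = 1, so the inverse exists. Back-substitute:
1 = 17 − 4·4
1 = −4·123 + 29·17
1 = 29·386 − 91·123
1 = −91·1281 + 302·386
1 = 302·1667 − 393·1281
Hence 1281⁻¹ ≡ -393 ≡ 1274 (mod 1667).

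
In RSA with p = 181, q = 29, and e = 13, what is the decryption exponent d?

3877

φ(n) = (p−1)(q−1) = 180·28 = 5040.
Need d with 13·d ≡ 1 (mod 5040). Apply the extended Euclidean algorithm:
5040 = 387*13 + 9
13 = 1*9 + 4
9 = 2*4 + 1
4 = 4*1 + 0
Back-substitute:
1 = 9 − 2·4
1 = −2·13 + 3·9
1 = 3·5040 − 1163·13
So 13·(-1163) ≡ 1 (mod 5040), hence d ≡ -1163 ≡ 3877 (mod 5040).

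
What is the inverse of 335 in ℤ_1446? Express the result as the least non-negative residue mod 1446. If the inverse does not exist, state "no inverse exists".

341

gcd(1446, 335) by repeated division:
1446 = 4×335 + 106
335 = 3×106 + 17
106 = 6×17 + 4
17 = 4×4 + 1
4 = 4×1 + 0
The gcd is 1. Working backward:
1 = 17 − 4·4
1 = −4·106 + 25·17
1 = 25·335 − 79·106
1 = −79·1446 + 341·335
So 335·341 ≡ 1 (mod 1446).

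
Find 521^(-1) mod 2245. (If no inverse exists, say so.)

1241

gcd(2245, 521) by repeated division:
2245 = 4·521 + 161
521 = 3·161 + 38
161 = 4·38 + 9
38 = 4·9 + 2
9 = 4·2 + 1
2 = 2·1 + 0
gcd = 1, so the inverse exists. Back-substitute:
1 = 9 − 4·2
1 = −4·38 + 17·9
1 = 17·161 − 72·38
1 = −72·521 + 233·161
1 = 233·2245 − 1004·521
Thus 521·(-1004) ≡ 1 (mod 2245); reducing, -1004 mod 2245 = 1241.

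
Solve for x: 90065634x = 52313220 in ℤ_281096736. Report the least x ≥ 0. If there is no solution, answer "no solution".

20056930

First find gcd(90065634, 281096736):
281096736 = 3×90065634 + 10899834
90065634 = 8×10899834 + 2866962
10899834 = 3×2866962 + 2298948
2866962 = 1×2298948 + 568014
2298948 = 4×568014 + 26892
568014 = 21×26892 + 3282
26892 = 8×3282 + 636
3282 = 5×636 + 102
636 = 6×102 + 24
102 = 4×24 + 6
24 = 4×6 + 0
gcd = 6 and 6 | 52313220, so solutions exist. Divide through by 6: 15010939x ≡ 8718870 (mod 46849456).
Now find 15010939⁻¹ mod 46849456:
46849456 = 3·15010939 + 1816639
15010939 = 8·1816639 + 477827
1816639 = 3·477827 + 383158
477827 = 1·383158 + 94669
383158 = 4·94669 + 4482
94669 = 21·4482 + 547
4482 = 8·547 + 106
547 = 5·106 + 17
106 = 6·17 + 4
17 = 4·4 + 1
4 = 4·1 + 0
Back-substitute:
1 = 17 − 4·4
1 = −4·106 + 25·17
1 = 25·547 − 129·106
1 = −129·4482 + 1057·547
1 = 1057·94669 − 22326·4482
1 = −22326·383158 + 90361·94669
1 = 90361·477827 − 112687·383158
1 = −112687·1816639 + 428422·477827
1 = 428422·15010939 − 3540063·1816639
1 = −3540063·46849456 + 11048611·15010939
So 15010939⁻¹ ≡ 11048611 (mod 46849456).
Then x ≡ 11048611·8718870 ≡ 20056930 (mod 46849456); the smallest non-negative solution is x = 20056930.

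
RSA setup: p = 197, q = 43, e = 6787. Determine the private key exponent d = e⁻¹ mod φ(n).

φ(n) = (p−1)(q−1) = 196·42 = 8232.
Need d with 6787·d ≡ 1 (mod 8232). Apply the extended Euclidean algorithm:
8232 = 1×6787 + 1445
6787 = 4×1445 + 1007
1445 = 1×1007 + 438
1007 = 2×438 + 131
438 = 3×131 + 45
131 = 2×45 + 41
45 = 1×41 + 4
41 = 10×4 + 1
4 = 4×1 + 0
Back-substitute:
1 = 41 − 10·4
1 = −10·45 + 11·41
1 = 11·131 − 32·45
1 = −32·438 + 107·131
1 = 107·1007 − 246·438
1 = −246·1445 + 353·1007
1 = 353·6787 − 1658·1445
1 = −1658·8232 + 2011·6787
So 6787·2011 ≡ 1 (mod 8232), hence d = 2011.

2011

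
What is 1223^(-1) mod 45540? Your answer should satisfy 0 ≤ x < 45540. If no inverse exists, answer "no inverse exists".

gcd(45540, 1223) by repeated division:
45540 = 37*1223 + 289
1223 = 4*289 + 67
289 = 4*67 + 21
67 = 3*21 + 4
21 = 5*4 + 1
4 = 4*1 + 0
Since gcd(1223, 45540) = 1, back-substitute to write 1 as a combination:
1 = 21 − 5·4
1 = −5·67 + 16·21
1 = 16·289 − 69·67
1 = −69·1223 + 292·289
1 = 292·45540 − 10873·1223
Thus 1223·(-10873) ≡ 1 (mod 45540); reducing, -10873 mod 45540 = 34667.

34667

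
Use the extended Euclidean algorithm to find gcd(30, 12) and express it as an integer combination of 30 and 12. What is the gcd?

Euclidean algorithm:
30 = 2×12 + 6
12 = 2×6 + 0
gcd(30, 12) = 6.
Working backward:
6 = 30 − 2·12
So 6 = (1)·30 + (-2)·12.

6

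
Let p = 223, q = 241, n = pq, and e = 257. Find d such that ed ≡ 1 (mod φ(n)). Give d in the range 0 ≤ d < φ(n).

φ(n) = (p−1)(q−1) = 222·240 = 53280.
Need d with 257·d ≡ 1 (mod 53280). Apply the extended Euclidean algorithm:
53280 = 207*257 + 81
257 = 3*81 + 14
81 = 5*14 + 11
14 = 1*11 + 3
11 = 3*3 + 2
3 = 1*2 + 1
2 = 2*1 + 0
Back-substitute:
1 = 3 − 2
1 = −11 + 4·3
1 = 4·14 − 5·11
1 = −5·81 + 29·14
1 = 29·257 − 92·81
1 = −92·53280 + 19073·257
So 257·19073 ≡ 1 (mod 53280), hence d = 19073.

19073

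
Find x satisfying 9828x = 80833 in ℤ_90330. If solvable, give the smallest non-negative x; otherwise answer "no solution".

gcd(9828, 90330):
90330 = 9×9828 + 1878
9828 = 5×1878 + 438
1878 = 4×438 + 126
438 = 3×126 + 60
126 = 2×60 + 6
60 = 10×6 + 0
gcd = 6, but 6 ∤ 80833, so the congruence has no solution.

no solution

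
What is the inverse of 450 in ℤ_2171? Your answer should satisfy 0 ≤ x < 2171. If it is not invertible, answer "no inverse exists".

gcd(2171, 450) by repeated division:
2171 = 4*450 + 371
450 = 1*371 + 79
371 = 4*79 + 55
79 = 1*55 + 24
55 = 2*24 + 7
24 = 3*7 + 3
7 = 2*3 + 1
3 = 3*1 + 0
gcd = 1, so the inverse exists. Back-substitute:
1 = 7 − 2·3
1 = −2·24 + 7·7
1 = 7·55 − 16·24
1 = −16·79 + 23·55
1 = 23·371 − 108·79
1 = −108·450 + 131·371
1 = 131·2171 − 632·450
So 450·(-632) ≡ 1 (mod 2171), and -632 ≡ 1539 (mod 2171).

1539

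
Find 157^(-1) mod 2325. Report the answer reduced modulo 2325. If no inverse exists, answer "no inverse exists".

Extended Euclidean algorithm:
2325 = 14*157 + 127
157 = 1*127 + 30
127 = 4*30 + 7
30 = 4*7 + 2
7 = 3*2 + 1
2 = 2*1 + 0
The gcd is 1. Working backward:
1 = 7 − 3·2
1 = −3·30 + 13·7
1 = 13·127 − 55·30
1 = −55·157 + 68·127
1 = 68·2325 − 1007·157
Hence 157⁻¹ ≡ -1007 ≡ 1318 (mod 2325).

1318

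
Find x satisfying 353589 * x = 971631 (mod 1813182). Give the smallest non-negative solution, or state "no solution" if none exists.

First find gcd(353589, 1813182):
1813182 = 5·353589 + 45237
353589 = 7·45237 + 36930
45237 = 1·36930 + 8307
36930 = 4·8307 + 3702
8307 = 2·3702 + 903
3702 = 4·903 + 90
903 = 10·90 + 3
90 = 30·3 + 0
gcd = 3 and 3 | 971631, so solutions exist. Divide through by 3: 117863x ≡ 323877 (mod 604394).
Now find 117863⁻¹ mod 604394:
604394 = 5×117863 + 15079
117863 = 7×15079 + 12310
15079 = 1×12310 + 2769
12310 = 4×2769 + 1234
2769 = 2×1234 + 301
1234 = 4×301 + 30
301 = 10×30 + 1
30 = 30×1 + 0
Back-substitute:
1 = 301 − 10·30
1 = −10·1234 + 41·301
1 = 41·2769 − 92·1234
1 = −92·12310 + 409·2769
1 = 409·15079 − 501·12310
1 = −501·117863 + 3916·15079
1 = 3916·604394 − 20081·117863
So 117863·(-20081) ≡ 1 (mod 604394), i.e. 117863⁻¹ ≡ 584313.
Then x ≡ 584313·323877 ≡ 109797 (mod 604394); the smallest non-negative solution is x = 109797.

109797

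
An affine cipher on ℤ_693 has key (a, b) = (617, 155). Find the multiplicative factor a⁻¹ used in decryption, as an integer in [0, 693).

155

gcd(693, 617) by repeated division:
693 = 1×617 + 76
617 = 8×76 + 9
76 = 8×9 + 4
9 = 2×4 + 1
4 = 4×1 + 0
gcd = 1, so the inverse exists. Back-substitute:
1 = 9 − 2·4
1 = −2·76 + 17·9
1 = 17·617 − 138·76
1 = −138·693 + 155·617
So 617·155 ≡ 1 (mod 693).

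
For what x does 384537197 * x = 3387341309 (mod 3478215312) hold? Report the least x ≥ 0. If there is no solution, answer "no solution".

First find gcd(384537197, 3478215312):
3478215312 = 9*384537197 + 17380539
384537197 = 22*17380539 + 2165339
17380539 = 8*2165339 + 57827
2165339 = 37*57827 + 25740
57827 = 2*25740 + 6347
25740 = 4*6347 + 352
6347 = 18*352 + 11
352 = 32*11 + 0
gcd = 11 and 11 | 3387341309, so solutions exist. Divide through by 11: 34957927x ≡ 307940119 (mod 316201392).
Now find 34957927⁻¹ mod 316201392:
316201392 = 9×34957927 + 1580049
34957927 = 22×1580049 + 196849
1580049 = 8×196849 + 5257
196849 = 37×5257 + 2340
5257 = 2×2340 + 577
2340 = 4×577 + 32
577 = 18×32 + 1
32 = 32×1 + 0
Back-substitute:
1 = 577 − 18·32
1 = −18·2340 + 73·577
1 = 73·5257 − 164·2340
1 = −164·196849 + 6141·5257
1 = 6141·1580049 − 49292·196849
1 = −49292·34957927 + 1090565·1580049
1 = 1090565·316201392 − 9864377·34957927
So 34957927·(-9864377) ≡ 1 (mod 316201392), i.e. 34957927⁻¹ ≡ 306337015.
Then x ≡ 306337015·307940119 ≡ 256222897 (mod 316201392); the smallest non-negative solution is x = 256222897.

256222897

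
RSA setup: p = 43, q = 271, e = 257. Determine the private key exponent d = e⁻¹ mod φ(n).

353

φ(n) = (p−1)(q−1) = 42·270 = 11340.
Need d with 257·d ≡ 1 (mod 11340). Apply the extended Euclidean algorithm:
11340 = 44*257 + 32
257 = 8*32 + 1
32 = 32*1 + 0
Back-substitute:
1 = 257 − 8·32
1 = −8·11340 + 353·257
So 257·353 ≡ 1 (mod 11340), hence d = 353.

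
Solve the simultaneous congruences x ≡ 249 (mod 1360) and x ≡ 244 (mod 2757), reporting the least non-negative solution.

Write x = 249 + 1360·k. Then 1360·k ≡ 244 − 249 ≡ 2752 (mod 2757).
Need 1360⁻¹ mod 2757. Extended Euclid on (2757, 1360):
2757 = 2*1360 + 37
1360 = 36*37 + 28
37 = 1*28 + 9
28 = 3*9 + 1
9 = 9*1 + 0
Back-substitute:
1 = 28 − 3·9
1 = −3·37 + 4·28
1 = 4·1360 − 147·37
1 = −147·2757 + 298·1360
1360⁻¹ ≡ 298 (mod 2757), so k ≡ 298·2752 ≡ 1267 (mod 2757).
x = 249 + 1360·1267 = 1723369.

1723369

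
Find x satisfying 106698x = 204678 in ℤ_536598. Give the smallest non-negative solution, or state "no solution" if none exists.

7440

First find gcd(106698, 536598):
536598 = 5×106698 + 3108
106698 = 34×3108 + 1026
3108 = 3×1026 + 30
1026 = 34×30 + 6
30 = 5×6 + 0
gcd = 6 and 6 | 204678, so solutions exist. Divide through by 6: 17783x ≡ 34113 (mod 89433).
Now find 17783⁻¹ mod 89433:
89433 = 5×17783 + 518
17783 = 34×518 + 171
518 = 3×171 + 5
171 = 34×5 + 1
5 = 5×1 + 0
Back-substitute:
1 = 171 − 34·5
1 = −34·518 + 103·171
1 = 103·17783 − 3536·518
1 = −3536·89433 + 17783·17783
So 17783⁻¹ ≡ 17783 (mod 89433).
Then x ≡ 17783·34113 ≡ 7440 (mod 89433); the smallest non-negative solution is x = 7440.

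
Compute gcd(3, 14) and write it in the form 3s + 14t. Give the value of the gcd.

1

Apply Euclid's algorithm to 14 and 3:
14 = 4*3 + 2
3 = 1*2 + 1
2 = 2*1 + 0
gcd(3, 14) = 1.
Working backward:
1 = 3 − 2
1 = −14 + 5·3
So 1 = (-1)·14 + (5)·3.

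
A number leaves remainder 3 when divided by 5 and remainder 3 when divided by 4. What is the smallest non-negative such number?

3

Write x = 3 + 5·k. Then 5·k ≡ 3 − 3 ≡ 0 (mod 4).
Need 5⁻¹ mod 4. Extended Euclid on (4, 1):
4 = 4*1 + 0
5⁻¹ ≡ 1 (mod 4), so k ≡ 1·0 ≡ 0 (mod 4).
x = 3 + 5·0 = 3.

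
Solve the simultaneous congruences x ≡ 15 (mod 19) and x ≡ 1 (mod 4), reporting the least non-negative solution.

Write x = 15 + 19·k. Then 19·k ≡ 1 − 15 ≡ 2 (mod 4).
Need 19⁻¹ mod 4. Extended Euclid on (4, 3):
4 = 1×3 + 1
3 = 3×1 + 0
Back-substitute:
1 = 4 − 3
19⁻¹ ≡ 3 (mod 4), so k ≡ 3·2 ≡ 2 (mod 4).
x = 15 + 19·2 = 53.

53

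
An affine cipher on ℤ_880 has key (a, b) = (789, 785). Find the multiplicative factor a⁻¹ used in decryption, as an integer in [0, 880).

29

gcd(880, 789) by repeated division:
880 = 1×789 + 91
789 = 8×91 + 61
91 = 1×61 + 30
61 = 2×30 + 1
30 = 30×1 + 0
The gcd is 1. Working backward:
1 = 61 − 2·30
1 = −2·91 + 3·61
1 = 3·789 − 26·91
1 = −26·880 + 29·789
So 789·29 ≡ 1 (mod 880).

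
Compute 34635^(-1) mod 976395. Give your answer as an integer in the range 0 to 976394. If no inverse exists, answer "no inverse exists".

no inverse exists

Compute gcd(34635, 976395):
976395 = 28×34635 + 6615
34635 = 5×6615 + 1560
6615 = 4×1560 + 375
1560 = 4×375 + 60
375 = 6×60 + 15
60 = 4×15 + 0
gcd(34635, 976395) = 15 ≠ 1, so 34635 has no multiplicative inverse modulo 976395.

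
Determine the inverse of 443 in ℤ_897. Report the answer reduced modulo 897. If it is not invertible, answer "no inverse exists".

326

Run Euclid on (897, 443):
897 = 2×443 + 11
443 = 40×11 + 3
11 = 3×3 + 2
3 = 1×2 + 1
2 = 2×1 + 0
The gcd is 1. Working backward:
1 = 3 − 2
1 = −11 + 4·3
1 = 4·443 − 161·11
1 = −161·897 + 326·443
So 443·326 ≡ 1 (mod 897).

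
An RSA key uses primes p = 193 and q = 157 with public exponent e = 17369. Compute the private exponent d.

φ(n) = (p−1)(q−1) = 192·156 = 29952.
Need d with 17369·d ≡ 1 (mod 29952). Apply the extended Euclidean algorithm:
29952 = 1*17369 + 12583
17369 = 1*12583 + 4786
12583 = 2*4786 + 3011
4786 = 1*3011 + 1775
3011 = 1*1775 + 1236
1775 = 1*1236 + 539
1236 = 2*539 + 158
539 = 3*158 + 65
158 = 2*65 + 28
65 = 2*28 + 9
28 = 3*9 + 1
9 = 9*1 + 0
Back-substitute:
1 = 28 − 3·9
1 = −3·65 + 7·28
1 = 7·158 − 17·65
1 = −17·539 + 58·158
1 = 58·1236 − 133·539
1 = −133·1775 + 191·1236
1 = 191·3011 − 324·1775
1 = −324·4786 + 515·3011
1 = 515·12583 − 1354·4786
1 = −1354·17369 + 1869·12583
1 = 1869·29952 − 3223·17369
So 17369·(-3223) ≡ 1 (mod 29952), hence d ≡ -3223 ≡ 26729 (mod 29952).

26729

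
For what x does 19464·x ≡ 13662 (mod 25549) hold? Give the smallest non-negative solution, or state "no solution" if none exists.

17099

First find gcd(19464, 25549):
25549 = 1*19464 + 6085
19464 = 3*6085 + 1209
6085 = 5*1209 + 40
1209 = 30*40 + 9
40 = 4*9 + 4
9 = 2*4 + 1
4 = 4*1 + 0
gcd = 1, so a unique solution mod 25549 exists.
Back-substitute for the Bézout coefficients:
1 = 9 − 2·4
1 = −2·40 + 9·9
1 = 9·1209 − 272·40
1 = −272·6085 + 1369·1209
1 = 1369·19464 − 4379·6085
1 = −4379·25549 + 5748·19464
So 19464·(5748) ≡ 1 (mod 25549), giving 19464⁻¹ ≡ 5748.
x ≡ 19464⁻¹·13662 ≡ 5748·13662 ≡ 17099 (mod 25549).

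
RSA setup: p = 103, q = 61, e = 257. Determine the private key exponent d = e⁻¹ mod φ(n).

3953

φ(n) = (p−1)(q−1) = 102·60 = 6120.
Need d with 257·d ≡ 1 (mod 6120). Apply the extended Euclidean algorithm:
6120 = 23·257 + 209
257 = 1·209 + 48
209 = 4·48 + 17
48 = 2·17 + 14
17 = 1·14 + 3
14 = 4·3 + 2
3 = 1·2 + 1
2 = 2·1 + 0
Back-substitute:
1 = 3 − 2
1 = −14 + 5·3
1 = 5·17 − 6·14
1 = −6·48 + 17·17
1 = 17·209 − 74·48
1 = −74·257 + 91·209
1 = 91·6120 − 2167·257
So 257·(-2167) ≡ 1 (mod 6120), hence d ≡ -2167 ≡ 3953 (mod 6120).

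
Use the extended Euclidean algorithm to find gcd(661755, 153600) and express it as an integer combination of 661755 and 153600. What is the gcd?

Euclidean algorithm:
661755 = 4*153600 + 47355
153600 = 3*47355 + 11535
47355 = 4*11535 + 1215
11535 = 9*1215 + 600
1215 = 2*600 + 15
600 = 40*15 + 0
gcd(661755, 153600) = 15.
Express as a combination:
15 = 1215 − 2·600
15 = −2·11535 + 19·1215
15 = 19·47355 − 78·11535
15 = −78·153600 + 253·47355
15 = 253·661755 − 1090·153600
So 15 = (253)·661755 + (-1090)·153600.

15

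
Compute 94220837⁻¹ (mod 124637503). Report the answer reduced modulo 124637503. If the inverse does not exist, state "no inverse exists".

109293883

Extended Euclidean algorithm:
124637503 = 1·94220837 + 30416666
94220837 = 3·30416666 + 2970839
30416666 = 10·2970839 + 708276
2970839 = 4·708276 + 137735
708276 = 5·137735 + 19601
137735 = 7·19601 + 528
19601 = 37·528 + 65
528 = 8·65 + 8
65 = 8·8 + 1
8 = 8·1 + 0
The gcd is 1. Working backward:
1 = 65 − 8·8
1 = −8·528 + 65·65
1 = 65·19601 − 2413·528
1 = −2413·137735 + 16956·19601
1 = 16956·708276 − 87193·137735
1 = −87193·2970839 + 365728·708276
1 = 365728·30416666 − 3744473·2970839
1 = −3744473·94220837 + 11599147·30416666
1 = 11599147·124637503 − 15343620·94220837
Hence 94220837⁻¹ ≡ -15343620 ≡ 109293883 (mod 124637503).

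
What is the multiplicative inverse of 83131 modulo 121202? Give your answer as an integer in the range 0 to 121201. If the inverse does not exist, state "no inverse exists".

Run Euclid on (121202, 83131):
121202 = 1×83131 + 38071
83131 = 2×38071 + 6989
38071 = 5×6989 + 3126
6989 = 2×3126 + 737
3126 = 4×737 + 178
737 = 4×178 + 25
178 = 7×25 + 3
25 = 8×3 + 1
3 = 3×1 + 0
The gcd is 1. Working backward:
1 = 25 − 8·3
1 = −8·178 + 57·25
1 = 57·737 − 236·178
1 = −236·3126 + 1001·737
1 = 1001·6989 − 2238·3126
1 = −2238·38071 + 12191·6989
1 = 12191·83131 − 26620·38071
1 = −26620·121202 + 38811·83131
So 83131·38811 ≡ 1 (mod 121202).

38811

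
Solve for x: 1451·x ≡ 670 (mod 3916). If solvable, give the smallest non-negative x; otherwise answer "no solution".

3598

First find gcd(1451, 3916):
3916 = 2*1451 + 1014
1451 = 1*1014 + 437
1014 = 2*437 + 140
437 = 3*140 + 17
140 = 8*17 + 4
17 = 4*4 + 1
4 = 4*1 + 0
gcd = 1, so a unique solution mod 3916 exists.
Back-substitute for the Bézout coefficients:
1 = 17 − 4·4
1 = −4·140 + 33·17
1 = 33·437 − 103·140
1 = −103·1014 + 239·437
1 = 239·1451 − 342·1014
1 = −342·3916 + 923·1451
So 1451·(923) ≡ 1 (mod 3916), giving 1451⁻¹ ≡ 923.
x ≡ 1451⁻¹·670 ≡ 923·670 ≡ 3598 (mod 3916).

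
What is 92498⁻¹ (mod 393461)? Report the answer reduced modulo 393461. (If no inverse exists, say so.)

Extended Euclidean algorithm:
393461 = 4*92498 + 23469
92498 = 3*23469 + 22091
23469 = 1*22091 + 1378
22091 = 16*1378 + 43
1378 = 32*43 + 2
43 = 21*2 + 1
2 = 2*1 + 0
gcd = 1, so the inverse exists. Back-substitute:
1 = 43 − 21·2
1 = −21·1378 + 673·43
1 = 673·22091 − 10789·1378
1 = −10789·23469 + 11462·22091
1 = 11462·92498 − 45175·23469
1 = −45175·393461 + 192162·92498
So 92498·192162 ≡ 1 (mod 393461).

192162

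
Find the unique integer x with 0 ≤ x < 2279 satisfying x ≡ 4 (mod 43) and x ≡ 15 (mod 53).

1552

Write x = 4 + 43·k. Then 43·k ≡ 15 − 4 ≡ 11 (mod 53).
Need 43⁻¹ mod 53. Extended Euclid on (53, 43):
53 = 1*43 + 10
43 = 4*10 + 3
10 = 3*3 + 1
3 = 3*1 + 0
Back-substitute:
1 = 10 − 3·3
1 = −3·43 + 13·10
1 = 13·53 − 16·43
43⁻¹ ≡ 37 (mod 53), so k ≡ 37·11 ≡ 36 (mod 53).
x = 4 + 43·36 = 1552.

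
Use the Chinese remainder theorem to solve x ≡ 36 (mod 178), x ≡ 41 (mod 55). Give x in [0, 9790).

5376

Write x = 36 + 178·k. Then 178·k ≡ 41 − 36 ≡ 5 (mod 55).
Need 178⁻¹ mod 55. Extended Euclid on (55, 13):
55 = 4×13 + 3
13 = 4×3 + 1
3 = 3×1 + 0
Back-substitute:
1 = 13 − 4·3
1 = −4·55 + 17·13
178⁻¹ ≡ 17 (mod 55), so k ≡ 17·5 ≡ 30 (mod 55).
x = 36 + 178·30 = 5376.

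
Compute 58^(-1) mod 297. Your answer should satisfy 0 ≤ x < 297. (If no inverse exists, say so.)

169

Run Euclid on (297, 58):
297 = 5·58 + 7
58 = 8·7 + 2
7 = 3·2 + 1
2 = 2·1 + 0
Since gcd(58, 297) = 1, back-substitute to write 1 as a combination:
1 = 7 − 3·2
1 = −3·58 + 25·7
1 = 25·297 − 128·58
So 58·(-128) ≡ 1 (mod 297), and -128 ≡ 169 (mod 297).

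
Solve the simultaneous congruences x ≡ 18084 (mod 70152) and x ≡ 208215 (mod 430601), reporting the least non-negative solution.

Write x = 18084 + 70152·k. Then 70152·k ≡ 208215 − 18084 ≡ 190131 (mod 430601).
Need 70152⁻¹ mod 430601. Extended Euclid on (430601, 70152):
430601 = 6×70152 + 9689
70152 = 7×9689 + 2329
9689 = 4×2329 + 373
2329 = 6×373 + 91
373 = 4×91 + 9
91 = 10×9 + 1
9 = 9×1 + 0
Back-substitute:
1 = 91 − 10·9
1 = −10·373 + 41·91
1 = 41·2329 − 256·373
1 = −256·9689 + 1065·2329
1 = 1065·70152 − 7711·9689
1 = −7711·430601 + 47331·70152
70152⁻¹ ≡ 47331 (mod 430601), so k ≡ 47331·190131 ≡ 390663 (mod 430601).
x = 18084 + 70152·390663 = 27405808860.

27405808860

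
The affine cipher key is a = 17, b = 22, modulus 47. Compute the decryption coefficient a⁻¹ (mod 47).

36

Run Euclid on (47, 17):
47 = 2×17 + 13
17 = 1×13 + 4
13 = 3×4 + 1
4 = 4×1 + 0
Since gcd(17, 47) = 1, back-substitute to write 1 as a combination:
1 = 13 − 3·4
1 = −3·17 + 4·13
1 = 4·47 − 11·17
So 17·(-11) ≡ 1 (mod 47), and -11 ≡ 36 (mod 47).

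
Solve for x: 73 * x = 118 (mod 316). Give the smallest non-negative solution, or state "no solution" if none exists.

270

First find gcd(73, 316):
316 = 4×73 + 24
73 = 3×24 + 1
24 = 24×1 + 0
gcd = 1, so a unique solution mod 316 exists.
Back-substitute for the Bézout coefficients:
1 = 73 − 3·24
1 = −3·316 + 13·73
So 73·(13) ≡ 1 (mod 316), giving 73⁻¹ ≡ 13.
x ≡ 73⁻¹·118 ≡ 13·118 ≡ 270 (mod 316).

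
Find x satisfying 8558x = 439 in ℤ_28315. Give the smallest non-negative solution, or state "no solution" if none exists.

11868

First find gcd(8558, 28315):
28315 = 3·8558 + 2641
8558 = 3·2641 + 635
2641 = 4·635 + 101
635 = 6·101 + 29
101 = 3·29 + 14
29 = 2·14 + 1
14 = 14·1 + 0
gcd = 1, so a unique solution mod 28315 exists.
Back-substitute for the Bézout coefficients:
1 = 29 − 2·14
1 = −2·101 + 7·29
1 = 7·635 − 44·101
1 = −44·2641 + 183·635
1 = 183·8558 − 593·2641
1 = −593·28315 + 1962·8558
So 8558·(1962) ≡ 1 (mod 28315), giving 8558⁻¹ ≡ 1962.
x ≡ 8558⁻¹·439 ≡ 1962·439 ≡ 11868 (mod 28315).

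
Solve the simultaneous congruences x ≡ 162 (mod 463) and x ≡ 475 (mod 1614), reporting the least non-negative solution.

250645

Write x = 162 + 463·k. Then 463·k ≡ 475 − 162 ≡ 313 (mod 1614).
Need 463⁻¹ mod 1614. Extended Euclid on (1614, 463):
1614 = 3*463 + 225
463 = 2*225 + 13
225 = 17*13 + 4
13 = 3*4 + 1
4 = 4*1 + 0
Back-substitute:
1 = 13 − 3·4
1 = −3·225 + 52·13
1 = 52·463 − 107·225
1 = −107·1614 + 373·463
463⁻¹ ≡ 373 (mod 1614), so k ≡ 373·313 ≡ 541 (mod 1614).
x = 162 + 463·541 = 250645.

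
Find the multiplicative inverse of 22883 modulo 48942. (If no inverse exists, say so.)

33455

Run Euclid on (48942, 22883):
48942 = 2·22883 + 3176
22883 = 7·3176 + 651
3176 = 4·651 + 572
651 = 1·572 + 79
572 = 7·79 + 19
79 = 4·19 + 3
19 = 6·3 + 1
3 = 3·1 + 0
Since gcd(22883, 48942) = 1, back-substitute to write 1 as a combination:
1 = 19 − 6·3
1 = −6·79 + 25·19
1 = 25·572 − 181·79
1 = −181·651 + 206·572
1 = 206·3176 − 1005·651
1 = −1005·22883 + 7241·3176
1 = 7241·48942 − 15487·22883
Thus 22883·(-15487) ≡ 1 (mod 48942); reducing, -15487 mod 48942 = 33455.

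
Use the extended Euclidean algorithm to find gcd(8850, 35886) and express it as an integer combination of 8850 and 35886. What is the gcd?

Apply Euclid's algorithm to 35886 and 8850:
35886 = 4·8850 + 486
8850 = 18·486 + 102
486 = 4·102 + 78
102 = 1·78 + 24
78 = 3·24 + 6
24 = 4·6 + 0
gcd(8850, 35886) = 6.
Back-substituting:
6 = 78 − 3·24
6 = −3·102 + 4·78
6 = 4·486 − 19·102
6 = −19·8850 + 346·486
6 = 346·35886 − 1403·8850
So 6 = (346)·35886 + (-1403)·8850.

6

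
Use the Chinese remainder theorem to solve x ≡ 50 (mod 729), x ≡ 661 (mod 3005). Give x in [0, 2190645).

Write x = 50 + 729·k. Then 729·k ≡ 661 − 50 ≡ 611 (mod 3005).
Need 729⁻¹ mod 3005. Extended Euclid on (3005, 729):
3005 = 4×729 + 89
729 = 8×89 + 17
89 = 5×17 + 4
17 = 4×4 + 1
4 = 4×1 + 0
Back-substitute:
1 = 17 − 4·4
1 = −4·89 + 21·17
1 = 21·729 − 172·89
1 = −172·3005 + 709·729
729⁻¹ ≡ 709 (mod 3005), so k ≡ 709·611 ≡ 479 (mod 3005).
x = 50 + 729·479 = 349241.

349241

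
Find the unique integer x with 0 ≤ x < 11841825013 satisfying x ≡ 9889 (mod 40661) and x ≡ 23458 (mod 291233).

5522383604

Write x = 9889 + 40661·k. Then 40661·k ≡ 23458 − 9889 ≡ 13569 (mod 291233).
Need 40661⁻¹ mod 291233. Extended Euclid on (291233, 40661):
291233 = 7×40661 + 6606
40661 = 6×6606 + 1025
6606 = 6×1025 + 456
1025 = 2×456 + 113
456 = 4×113 + 4
113 = 28×4 + 1
4 = 4×1 + 0
Back-substitute:
1 = 113 − 28·4
1 = −28·456 + 113·113
1 = 113·1025 − 254·456
1 = −254·6606 + 1637·1025
1 = 1637·40661 − 10076·6606
1 = −10076·291233 + 72169·40661
40661⁻¹ ≡ 72169 (mod 291233), so k ≡ 72169·13569 ≡ 135815 (mod 291233).
x = 9889 + 40661·135815 = 5522383604.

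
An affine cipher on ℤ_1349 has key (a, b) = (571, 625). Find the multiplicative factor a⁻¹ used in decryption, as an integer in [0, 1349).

1160

gcd(1349, 571) by repeated division:
1349 = 2×571 + 207
571 = 2×207 + 157
207 = 1×157 + 50
157 = 3×50 + 7
50 = 7×7 + 1
7 = 7×1 + 0
gcd = 1, so the inverse exists. Back-substitute:
1 = 50 − 7·7
1 = −7·157 + 22·50
1 = 22·207 − 29·157
1 = −29·571 + 80·207
1 = 80·1349 − 189·571
Thus 571·(-189) ≡ 1 (mod 1349); reducing, -189 mod 1349 = 1160.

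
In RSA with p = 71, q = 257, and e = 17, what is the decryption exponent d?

8433

φ(n) = (p−1)(q−1) = 70·256 = 17920.
Need d with 17·d ≡ 1 (mod 17920). Apply the extended Euclidean algorithm:
17920 = 1054*17 + 2
17 = 8*2 + 1
2 = 2*1 + 0
Back-substitute:
1 = 17 − 8·2
1 = −8·17920 + 8433·17
So 17·8433 ≡ 1 (mod 17920), hence d = 8433.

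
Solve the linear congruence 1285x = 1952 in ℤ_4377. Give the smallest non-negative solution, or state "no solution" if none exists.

2672

First find gcd(1285, 4377):
4377 = 3·1285 + 522
1285 = 2·522 + 241
522 = 2·241 + 40
241 = 6·40 + 1
40 = 40·1 + 0
gcd = 1, so a unique solution mod 4377 exists.
Back-substitute for the Bézout coefficients:
1 = 241 − 6·40
1 = −6·522 + 13·241
1 = 13·1285 − 32·522
1 = −32·4377 + 109·1285
So 1285·(109) ≡ 1 (mod 4377), giving 1285⁻¹ ≡ 109.
x ≡ 1285⁻¹·1952 ≡ 109·1952 ≡ 2672 (mod 4377).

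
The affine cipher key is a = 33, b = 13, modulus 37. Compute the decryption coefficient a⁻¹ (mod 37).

Extended Euclidean algorithm:
37 = 1*33 + 4
33 = 8*4 + 1
4 = 4*1 + 0
The gcd is 1. Working backward:
1 = 33 − 8·4
1 = −8·37 + 9·33
So 33·9 ≡ 1 (mod 37).

9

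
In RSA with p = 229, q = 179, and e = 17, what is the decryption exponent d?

23873

φ(n) = (p−1)(q−1) = 228·178 = 40584.
Need d with 17·d ≡ 1 (mod 40584). Apply the extended Euclidean algorithm:
40584 = 2387·17 + 5
17 = 3·5 + 2
5 = 2·2 + 1
2 = 2·1 + 0
Back-substitute:
1 = 5 − 2·2
1 = −2·17 + 7·5
1 = 7·40584 − 16711·17
So 17·(-16711) ≡ 1 (mod 40584), hence d ≡ -16711 ≡ 23873 (mod 40584).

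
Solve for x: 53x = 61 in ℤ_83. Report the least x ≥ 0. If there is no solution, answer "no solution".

First find gcd(53, 83):
83 = 1×53 + 30
53 = 1×30 + 23
30 = 1×23 + 7
23 = 3×7 + 2
7 = 3×2 + 1
2 = 2×1 + 0
gcd = 1, so a unique solution mod 83 exists.
Back-substitute for the Bézout coefficients:
1 = 7 − 3·2
1 = −3·23 + 10·7
1 = 10·30 − 13·23
1 = −13·53 + 23·30
1 = 23·83 − 36·53
So 53·(-36) ≡ 1 (mod 83), giving 53⁻¹ ≡ 47.
x ≡ 53⁻¹·61 ≡ 47·61 ≡ 45 (mod 83).

45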